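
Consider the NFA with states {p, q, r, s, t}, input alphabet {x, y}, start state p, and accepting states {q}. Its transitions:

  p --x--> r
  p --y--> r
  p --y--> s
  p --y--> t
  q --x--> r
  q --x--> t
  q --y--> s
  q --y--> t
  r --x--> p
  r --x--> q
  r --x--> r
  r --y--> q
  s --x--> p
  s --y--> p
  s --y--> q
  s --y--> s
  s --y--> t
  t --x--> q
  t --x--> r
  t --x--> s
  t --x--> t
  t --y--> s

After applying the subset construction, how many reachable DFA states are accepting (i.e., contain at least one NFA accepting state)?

Start state of the DFA: {p}.
{p} --x--> {r}  [new]
{p} --y--> {r, s, t}  [new]
{r} --x--> {p, q, r}  [new]
{r} --y--> {q}  [new]
{r, s, t} --x--> {p, q, r, s, t}  [new]
{r, s, t} --y--> {p, q, s, t}  [new]
{p, q, r} --x--> {p, q, r, t}  [new]
{p, q, r} --y--> {q, r, s, t}  [new]
{q} --x--> {r, t}  [new]
{q} --y--> {s, t}  [new]
{p, q, r, s, t} --x--> {p, q, r, s, t}  [seen]
{p, q, r, s, t} --y--> {p, q, r, s, t}  [seen]
{p, q, s, t} --x--> {p, q, r, s, t}  [seen]
{p, q, s, t} --y--> {p, q, r, s, t}  [seen]
{p, q, r, t} --x--> {p, q, r, s, t}  [seen]
{p, q, r, t} --y--> {q, r, s, t}  [seen]
{q, r, s, t} --x--> {p, q, r, s, t}  [seen]
{q, r, s, t} --y--> {p, q, s, t}  [seen]
{r, t} --x--> {p, q, r, s, t}  [seen]
{r, t} --y--> {q, s}  [new]
{s, t} --x--> {p, q, r, s, t}  [seen]
{s, t} --y--> {p, q, s, t}  [seen]
{q, s} --x--> {p, r, t}  [new]
{q, s} --y--> {p, q, s, t}  [seen]
{p, r, t} --x--> {p, q, r, s, t}  [seen]
{p, r, t} --y--> {q, r, s, t}  [seen]
Reachable DFA states: {p}, {r}, {r, s, t}, {p, q, r}, {q}, {p, q, r, s, t}, {p, q, s, t}, {p, q, r, t}, {q, r, s, t}, {r, t}, {s, t}, {q, s}, {p, r, t}.
Accepting DFA states (contain an NFA accepting state): {p, q, r}, {q}, {p, q, r, s, t}, {p, q, s, t}, {p, q, r, t}, {q, r, s, t}, {q, s}.

7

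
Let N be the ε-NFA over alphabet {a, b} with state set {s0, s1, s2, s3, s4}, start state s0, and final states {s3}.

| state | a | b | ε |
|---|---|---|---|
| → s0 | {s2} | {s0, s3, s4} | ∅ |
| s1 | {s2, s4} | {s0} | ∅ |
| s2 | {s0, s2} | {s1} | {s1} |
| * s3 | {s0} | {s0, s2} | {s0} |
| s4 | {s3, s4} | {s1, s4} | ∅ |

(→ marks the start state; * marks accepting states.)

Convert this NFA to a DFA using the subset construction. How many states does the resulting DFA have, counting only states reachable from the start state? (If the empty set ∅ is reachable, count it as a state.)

Start state of the DFA: {s0} (ε-closure of the NFA start).
{s0} --a--> {s1, s2}  [new]
{s0} --b--> {s0, s3, s4}  [new]
{s1, s2} --a--> {s0, s1, s2, s4}  [new]
{s1, s2} --b--> {s0, s1}  [new]
{s0, s3, s4} --a--> {s0, s1, s2, s3, s4}  [new]
{s0, s3, s4} --b--> {s0, s1, s2, s3, s4}  [seen]
{s0, s1, s2, s4} --a--> {s0, s1, s2, s3, s4}  [seen]
{s0, s1, s2, s4} --b--> {s0, s1, s3, s4}  [new]
{s0, s1} --a--> {s1, s2, s4}  [new]
{s0, s1} --b--> {s0, s3, s4}  [seen]
{s0, s1, s2, s3, s4} --a--> {s0, s1, s2, s3, s4}  [seen]
{s0, s1, s2, s3, s4} --b--> {s0, s1, s2, s3, s4}  [seen]
{s0, s1, s3, s4} --a--> {s0, s1, s2, s3, s4}  [seen]
{s0, s1, s3, s4} --b--> {s0, s1, s2, s3, s4}  [seen]
{s1, s2, s4} --a--> {s0, s1, s2, s3, s4}  [seen]
{s1, s2, s4} --b--> {s0, s1, s4}  [new]
{s0, s1, s4} --a--> {s0, s1, s2, s3, s4}  [seen]
{s0, s1, s4} --b--> {s0, s1, s3, s4}  [seen]
Reachable DFA states: {s0}, {s1, s2}, {s0, s3, s4}, {s0, s1, s2, s4}, {s0, s1}, {s0, s1, s2, s3, s4}, {s0, s1, s3, s4}, {s1, s2, s4}, {s0, s1, s4}.

9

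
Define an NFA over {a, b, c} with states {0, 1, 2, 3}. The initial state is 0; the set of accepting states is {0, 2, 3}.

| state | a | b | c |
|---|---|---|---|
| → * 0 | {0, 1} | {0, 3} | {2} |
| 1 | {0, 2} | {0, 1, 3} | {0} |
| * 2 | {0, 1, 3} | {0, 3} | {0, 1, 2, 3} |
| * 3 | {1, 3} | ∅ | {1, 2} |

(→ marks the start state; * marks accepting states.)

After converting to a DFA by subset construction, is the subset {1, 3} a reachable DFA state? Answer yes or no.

no

Start state of the DFA: {0}.
{0} --a--> {0, 1}  [new]
{0} --b--> {0, 3}  [new]
{0} --c--> {2}  [new]
{0, 1} --a--> {0, 1, 2}  [new]
{0, 1} --b--> {0, 1, 3}  [new]
{0, 1} --c--> {0, 2}  [new]
{0, 3} --a--> {0, 1, 3}  [seen]
{0, 3} --b--> {0, 3}  [seen]
{0, 3} --c--> {1, 2}  [new]
{2} --a--> {0, 1, 3}  [seen]
{2} --b--> {0, 3}  [seen]
{2} --c--> {0, 1, 2, 3}  [new]
{0, 1, 2} --a--> {0, 1, 2, 3}  [seen]
{0, 1, 2} --b--> {0, 1, 3}  [seen]
{0, 1, 2} --c--> {0, 1, 2, 3}  [seen]
{0, 1, 3} --a--> {0, 1, 2, 3}  [seen]
{0, 1, 3} --b--> {0, 1, 3}  [seen]
{0, 1, 3} --c--> {0, 1, 2}  [seen]
{0, 2} --a--> {0, 1, 3}  [seen]
{0, 2} --b--> {0, 3}  [seen]
{0, 2} --c--> {0, 1, 2, 3}  [seen]
{1, 2} --a--> {0, 1, 2, 3}  [seen]
{1, 2} --b--> {0, 1, 3}  [seen]
{1, 2} --c--> {0, 1, 2, 3}  [seen]
{0, 1, 2, 3} --a--> {0, 1, 2, 3}  [seen]
{0, 1, 2, 3} --b--> {0, 1, 3}  [seen]
{0, 1, 2, 3} --c--> {0, 1, 2, 3}  [seen]
Reachable DFA states: {0}, {0, 1}, {0, 3}, {2}, {0, 1, 2}, {0, 1, 3}, {0, 2}, {1, 2}, {0, 1, 2, 3}.
{1, 3} is not among them.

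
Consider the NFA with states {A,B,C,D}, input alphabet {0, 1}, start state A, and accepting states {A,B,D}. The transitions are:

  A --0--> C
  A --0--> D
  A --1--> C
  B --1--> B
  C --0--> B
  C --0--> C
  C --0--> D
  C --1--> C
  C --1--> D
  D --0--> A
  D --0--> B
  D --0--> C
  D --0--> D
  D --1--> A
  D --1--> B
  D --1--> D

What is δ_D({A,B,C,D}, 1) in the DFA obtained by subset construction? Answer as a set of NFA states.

δ(A,1) = {C}; δ(B,1) = {B}; δ(C,1) = {C,D}; δ(D,1) = {A,B,D}.
Union: {A,B,C,D}.

{A,B,C,D}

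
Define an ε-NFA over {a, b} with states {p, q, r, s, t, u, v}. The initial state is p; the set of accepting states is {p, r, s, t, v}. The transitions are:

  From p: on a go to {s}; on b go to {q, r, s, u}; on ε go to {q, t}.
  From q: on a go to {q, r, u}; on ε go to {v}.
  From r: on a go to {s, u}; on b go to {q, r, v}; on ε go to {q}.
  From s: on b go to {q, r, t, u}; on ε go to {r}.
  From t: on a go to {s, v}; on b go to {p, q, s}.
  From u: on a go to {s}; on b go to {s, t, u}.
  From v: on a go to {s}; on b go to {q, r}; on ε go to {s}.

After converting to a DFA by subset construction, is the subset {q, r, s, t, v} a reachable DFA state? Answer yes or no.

no

Start state of the DFA: {p, q, r, s, t, v} (ε-closure of the NFA start).
{p, q, r, s, t, v} --a--> {q, r, s, u, v}  [new]
{p, q, r, s, t, v} --b--> {p, q, r, s, t, u, v}  [new]
{q, r, s, u, v} --a--> {q, r, s, u, v}  [seen]
{q, r, s, u, v} --b--> {q, r, s, t, u, v}  [new]
{p, q, r, s, t, u, v} --a--> {q, r, s, u, v}  [seen]
{p, q, r, s, t, u, v} --b--> {p, q, r, s, t, u, v}  [seen]
{q, r, s, t, u, v} --a--> {q, r, s, u, v}  [seen]
{q, r, s, t, u, v} --b--> {p, q, r, s, t, u, v}  [seen]
Reachable DFA states: {p, q, r, s, t, v}, {q, r, s, u, v}, {p, q, r, s, t, u, v}, {q, r, s, t, u, v}.
{q, r, s, t, v} is not among them.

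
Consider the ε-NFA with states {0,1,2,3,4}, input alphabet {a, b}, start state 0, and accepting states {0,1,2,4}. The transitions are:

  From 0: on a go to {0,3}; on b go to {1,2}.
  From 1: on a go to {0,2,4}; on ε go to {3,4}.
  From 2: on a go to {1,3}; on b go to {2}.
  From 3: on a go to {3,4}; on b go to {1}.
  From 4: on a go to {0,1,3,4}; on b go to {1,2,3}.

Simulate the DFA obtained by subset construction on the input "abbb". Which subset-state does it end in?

{1,2,3,4}

Start: {0}.
δ(0,a) = {0,3}.
Union: {0,3}.
After a: {0,3}.
δ(0,b) = {1,2}; δ(3,b) = {1}.
Union: {1,2}.
ε-closure gives {1,2,3,4}.
After b: {1,2,3,4}.
δ(1,b) = ∅; δ(2,b) = {2}; δ(3,b) = {1}; δ(4,b) = {1,2,3}.
Union: {1,2,3}.
ε-closure gives {1,2,3,4}.
After b: {1,2,3,4}.
δ(1,b) = ∅; δ(2,b) = {2}; δ(3,b) = {1}; δ(4,b) = {1,2,3}.
Union: {1,2,3}.
ε-closure gives {1,2,3,4}.
After b: {1,2,3,4}.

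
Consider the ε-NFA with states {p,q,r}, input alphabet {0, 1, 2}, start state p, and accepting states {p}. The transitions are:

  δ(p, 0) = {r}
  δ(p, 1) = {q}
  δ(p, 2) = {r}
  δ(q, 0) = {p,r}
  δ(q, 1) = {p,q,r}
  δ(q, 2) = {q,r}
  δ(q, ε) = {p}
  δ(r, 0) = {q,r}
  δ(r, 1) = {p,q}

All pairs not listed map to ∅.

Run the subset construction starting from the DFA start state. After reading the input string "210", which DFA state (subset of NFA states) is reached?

Start: {p}.
δ(p,2) = {r}.
Union: {r}.
After 2: {r}.
δ(r,1) = {p,q}.
Union: {p,q}.
After 1: {p,q}.
δ(p,0) = {r}; δ(q,0) = {p,r}.
Union: {p,r}.
After 0: {p,r}.

{p,r}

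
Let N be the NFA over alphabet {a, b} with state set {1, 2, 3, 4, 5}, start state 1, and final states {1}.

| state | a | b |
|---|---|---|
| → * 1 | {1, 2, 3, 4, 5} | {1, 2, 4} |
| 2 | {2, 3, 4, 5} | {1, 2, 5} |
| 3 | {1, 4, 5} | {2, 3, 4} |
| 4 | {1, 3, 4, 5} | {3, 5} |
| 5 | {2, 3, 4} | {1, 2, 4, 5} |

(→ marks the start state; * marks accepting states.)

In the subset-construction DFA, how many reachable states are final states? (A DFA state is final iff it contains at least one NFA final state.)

Start state of the DFA: {1}.
{1} --a--> {1, 2, 3, 4, 5}  [new]
{1} --b--> {1, 2, 4}  [new]
{1, 2, 3, 4, 5} --a--> {1, 2, 3, 4, 5}  [seen]
{1, 2, 3, 4, 5} --b--> {1, 2, 3, 4, 5}  [seen]
{1, 2, 4} --a--> {1, 2, 3, 4, 5}  [seen]
{1, 2, 4} --b--> {1, 2, 3, 4, 5}  [seen]
Reachable DFA states: {1}, {1, 2, 3, 4, 5}, {1, 2, 4}.
Accepting DFA states (contain an NFA accepting state): {1}, {1, 2, 3, 4, 5}, {1, 2, 4}.

3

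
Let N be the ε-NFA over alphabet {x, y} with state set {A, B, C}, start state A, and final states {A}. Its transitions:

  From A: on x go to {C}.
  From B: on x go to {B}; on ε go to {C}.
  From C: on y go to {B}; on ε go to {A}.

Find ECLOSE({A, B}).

Begin with {A, B}.
B →ε {C}; add C.
ε-closure = {A, B, C}.

{A, B, C}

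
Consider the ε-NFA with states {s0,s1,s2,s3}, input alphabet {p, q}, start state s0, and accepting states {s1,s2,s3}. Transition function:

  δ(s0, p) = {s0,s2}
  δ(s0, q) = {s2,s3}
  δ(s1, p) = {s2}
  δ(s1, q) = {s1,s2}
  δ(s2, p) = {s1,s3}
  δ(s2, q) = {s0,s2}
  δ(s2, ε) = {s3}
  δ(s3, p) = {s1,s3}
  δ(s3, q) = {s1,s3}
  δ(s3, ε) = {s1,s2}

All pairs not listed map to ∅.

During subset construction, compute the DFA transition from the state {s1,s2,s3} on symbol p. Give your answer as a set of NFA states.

{s1,s2,s3}

δ(s1,p) = {s2}; δ(s2,p) = {s1,s3}; δ(s3,p) = {s1,s3}.
Union: {s1,s2,s3}.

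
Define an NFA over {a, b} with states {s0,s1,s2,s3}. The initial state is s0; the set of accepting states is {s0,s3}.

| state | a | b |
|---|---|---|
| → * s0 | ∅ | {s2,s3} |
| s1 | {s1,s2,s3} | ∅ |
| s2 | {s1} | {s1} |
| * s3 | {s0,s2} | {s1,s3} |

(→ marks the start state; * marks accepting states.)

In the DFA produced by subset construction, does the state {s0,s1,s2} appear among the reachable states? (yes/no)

yes

Start state of the DFA: {s0}.
{s0} --a--> ∅  [new]
{s0} --b--> {s2,s3}  [new]
∅ --a--> ∅  [seen]
∅ --b--> ∅  [seen]
{s2,s3} --a--> {s0,s1,s2}  [new]
{s2,s3} --b--> {s1,s3}  [new]
{s0,s1,s2} --a--> {s1,s2,s3}  [new]
{s0,s1,s2} --b--> {s1,s2,s3}  [seen]
{s1,s3} --a--> {s0,s1,s2,s3}  [new]
{s1,s3} --b--> {s1,s3}  [seen]
{s1,s2,s3} --a--> {s0,s1,s2,s3}  [seen]
{s1,s2,s3} --b--> {s1,s3}  [seen]
{s0,s1,s2,s3} --a--> {s0,s1,s2,s3}  [seen]
{s0,s1,s2,s3} --b--> {s1,s2,s3}  [seen]
Reachable DFA states: {s0}, ∅, {s2,s3}, {s0,s1,s2}, {s1,s3}, {s1,s2,s3}, {s0,s1,s2,s3}.
{s0,s1,s2} is among them.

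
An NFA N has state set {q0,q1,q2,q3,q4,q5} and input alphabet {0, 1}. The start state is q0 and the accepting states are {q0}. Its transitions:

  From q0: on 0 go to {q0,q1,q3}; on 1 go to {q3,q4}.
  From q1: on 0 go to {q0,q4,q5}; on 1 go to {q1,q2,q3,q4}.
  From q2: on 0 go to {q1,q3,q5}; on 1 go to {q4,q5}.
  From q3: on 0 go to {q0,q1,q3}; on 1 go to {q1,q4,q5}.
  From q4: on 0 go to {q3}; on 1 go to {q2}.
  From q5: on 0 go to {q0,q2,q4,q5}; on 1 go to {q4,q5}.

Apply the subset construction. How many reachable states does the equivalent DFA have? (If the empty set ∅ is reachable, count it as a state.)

7

Start state of the DFA: {q0}.
{q0} --0--> {q0,q1,q3}  [new]
{q0} --1--> {q3,q4}  [new]
{q0,q1,q3} --0--> {q0,q1,q3,q4,q5}  [new]
{q0,q1,q3} --1--> {q1,q2,q3,q4,q5}  [new]
{q3,q4} --0--> {q0,q1,q3}  [seen]
{q3,q4} --1--> {q1,q2,q4,q5}  [new]
{q0,q1,q3,q4,q5} --0--> {q0,q1,q2,q3,q4,q5}  [new]
{q0,q1,q3,q4,q5} --1--> {q1,q2,q3,q4,q5}  [seen]
{q1,q2,q3,q4,q5} --0--> {q0,q1,q2,q3,q4,q5}  [seen]
{q1,q2,q3,q4,q5} --1--> {q1,q2,q3,q4,q5}  [seen]
{q1,q2,q4,q5} --0--> {q0,q1,q2,q3,q4,q5}  [seen]
{q1,q2,q4,q5} --1--> {q1,q2,q3,q4,q5}  [seen]
{q0,q1,q2,q3,q4,q5} --0--> {q0,q1,q2,q3,q4,q5}  [seen]
{q0,q1,q2,q3,q4,q5} --1--> {q1,q2,q3,q4,q5}  [seen]
Reachable DFA states: {q0}, {q0,q1,q3}, {q3,q4}, {q0,q1,q3,q4,q5}, {q1,q2,q3,q4,q5}, {q1,q2,q4,q5}, {q0,q1,q2,q3,q4,q5}.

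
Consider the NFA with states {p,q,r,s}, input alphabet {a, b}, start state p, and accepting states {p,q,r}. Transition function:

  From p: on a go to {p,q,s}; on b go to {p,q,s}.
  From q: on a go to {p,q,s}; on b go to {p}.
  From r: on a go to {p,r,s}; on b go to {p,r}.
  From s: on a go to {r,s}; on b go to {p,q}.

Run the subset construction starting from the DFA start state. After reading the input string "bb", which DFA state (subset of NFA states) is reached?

{p,q,s}

Start: {p}.
δ(p,b) = {p,q,s}.
Union: {p,q,s}.
After b: {p,q,s}.
δ(p,b) = {p,q,s}; δ(q,b) = {p}; δ(s,b) = {p,q}.
Union: {p,q,s}.
After b: {p,q,s}.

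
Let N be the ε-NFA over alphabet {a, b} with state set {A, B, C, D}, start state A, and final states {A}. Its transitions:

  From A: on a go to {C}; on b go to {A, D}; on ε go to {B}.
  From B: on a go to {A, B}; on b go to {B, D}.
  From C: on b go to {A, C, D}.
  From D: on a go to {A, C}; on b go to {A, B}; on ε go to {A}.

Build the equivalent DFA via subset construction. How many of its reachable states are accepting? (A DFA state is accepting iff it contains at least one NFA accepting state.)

4

Start state of the DFA: {A, B} (ε-closure of the NFA start).
{A, B} --a--> {A, B, C}  [new]
{A, B} --b--> {A, B, D}  [new]
{A, B, C} --a--> {A, B, C}  [seen]
{A, B, C} --b--> {A, B, C, D}  [new]
{A, B, D} --a--> {A, B, C}  [seen]
{A, B, D} --b--> {A, B, D}  [seen]
{A, B, C, D} --a--> {A, B, C}  [seen]
{A, B, C, D} --b--> {A, B, C, D}  [seen]
Reachable DFA states: {A, B}, {A, B, C}, {A, B, D}, {A, B, C, D}.
Accepting DFA states (contain an NFA accepting state): {A, B}, {A, B, C}, {A, B, D}, {A, B, C, D}.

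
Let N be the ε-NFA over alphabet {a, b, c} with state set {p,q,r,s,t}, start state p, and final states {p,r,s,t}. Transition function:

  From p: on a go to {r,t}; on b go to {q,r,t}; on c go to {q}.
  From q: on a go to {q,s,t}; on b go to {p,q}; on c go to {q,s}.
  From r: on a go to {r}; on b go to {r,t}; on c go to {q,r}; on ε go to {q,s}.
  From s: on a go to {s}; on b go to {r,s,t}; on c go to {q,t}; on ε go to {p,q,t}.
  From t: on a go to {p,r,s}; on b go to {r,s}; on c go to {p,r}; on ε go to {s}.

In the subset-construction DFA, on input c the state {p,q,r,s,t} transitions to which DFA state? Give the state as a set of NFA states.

{p,q,r,s,t}

δ(p,c) = {q}; δ(q,c) = {q,s}; δ(r,c) = {q,r}; δ(s,c) = {q,t}; δ(t,c) = {p,r}.
Union: {p,q,r,s,t}.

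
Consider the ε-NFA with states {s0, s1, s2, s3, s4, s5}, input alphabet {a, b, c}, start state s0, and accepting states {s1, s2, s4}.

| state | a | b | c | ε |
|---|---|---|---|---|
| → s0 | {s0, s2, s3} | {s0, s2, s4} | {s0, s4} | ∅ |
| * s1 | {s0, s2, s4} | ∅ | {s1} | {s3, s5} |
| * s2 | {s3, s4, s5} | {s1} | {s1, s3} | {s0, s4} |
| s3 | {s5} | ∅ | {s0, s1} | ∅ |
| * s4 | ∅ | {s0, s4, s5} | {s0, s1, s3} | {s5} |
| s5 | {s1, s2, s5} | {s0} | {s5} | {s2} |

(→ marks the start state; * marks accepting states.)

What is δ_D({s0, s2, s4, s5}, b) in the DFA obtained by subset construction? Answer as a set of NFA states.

δ(s0,b) = {s0, s2, s4}; δ(s2,b) = {s1}; δ(s4,b) = {s0, s4, s5}; δ(s5,b) = {s0}.
Union: {s0, s1, s2, s4, s5}.
ε-closure gives {s0, s1, s2, s3, s4, s5}.

{s0, s1, s2, s3, s4, s5}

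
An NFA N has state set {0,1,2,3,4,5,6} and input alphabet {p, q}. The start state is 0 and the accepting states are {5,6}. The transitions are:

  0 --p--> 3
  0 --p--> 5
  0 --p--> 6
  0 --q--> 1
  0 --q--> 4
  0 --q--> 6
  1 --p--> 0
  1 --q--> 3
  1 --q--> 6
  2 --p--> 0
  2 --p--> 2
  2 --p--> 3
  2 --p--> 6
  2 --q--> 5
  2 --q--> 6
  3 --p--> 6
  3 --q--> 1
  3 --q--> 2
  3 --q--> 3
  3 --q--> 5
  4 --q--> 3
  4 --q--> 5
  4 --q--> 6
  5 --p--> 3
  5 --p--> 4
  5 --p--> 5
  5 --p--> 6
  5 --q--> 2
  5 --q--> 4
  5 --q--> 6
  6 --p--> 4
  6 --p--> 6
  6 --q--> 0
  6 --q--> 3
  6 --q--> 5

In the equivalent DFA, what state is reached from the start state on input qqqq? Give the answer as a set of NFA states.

{0,1,2,3,4,5,6}

Start: {0}.
δ(0,q) = {1,4,6}.
Union: {1,4,6}.
After q: {1,4,6}.
δ(1,q) = {3,6}; δ(4,q) = {3,5,6}; δ(6,q) = {0,3,5}.
Union: {0,3,5,6}.
After q: {0,3,5,6}.
δ(0,q) = {1,4,6}; δ(3,q) = {1,2,3,5}; δ(5,q) = {2,4,6}; δ(6,q) = {0,3,5}.
Union: {0,1,2,3,4,5,6}.
After q: {0,1,2,3,4,5,6}.
δ(0,q) = {1,4,6}; δ(1,q) = {3,6}; δ(2,q) = {5,6}; δ(3,q) = {1,2,3,5}; δ(4,q) = {3,5,6}; δ(5,q) = {2,4,6}; δ(6,q) = {0,3,5}.
Union: {0,1,2,3,4,5,6}.
After q: {0,1,2,3,4,5,6}.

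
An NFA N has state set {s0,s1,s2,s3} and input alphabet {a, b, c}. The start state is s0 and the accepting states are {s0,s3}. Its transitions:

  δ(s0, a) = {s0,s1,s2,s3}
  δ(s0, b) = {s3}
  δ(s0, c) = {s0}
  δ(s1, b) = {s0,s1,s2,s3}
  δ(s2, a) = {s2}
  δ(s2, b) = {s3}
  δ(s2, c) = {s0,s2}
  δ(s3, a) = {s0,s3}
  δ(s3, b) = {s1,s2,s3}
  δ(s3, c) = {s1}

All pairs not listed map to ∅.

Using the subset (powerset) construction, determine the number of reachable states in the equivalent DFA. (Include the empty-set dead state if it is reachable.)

11

Start state of the DFA: {s0}.
{s0} --a--> {s0,s1,s2,s3}  [new]
{s0} --b--> {s3}  [new]
{s0} --c--> {s0}  [seen]
{s0,s1,s2,s3} --a--> {s0,s1,s2,s3}  [seen]
{s0,s1,s2,s3} --b--> {s0,s1,s2,s3}  [seen]
{s0,s1,s2,s3} --c--> {s0,s1,s2}  [new]
{s3} --a--> {s0,s3}  [new]
{s3} --b--> {s1,s2,s3}  [new]
{s3} --c--> {s1}  [new]
{s0,s1,s2} --a--> {s0,s1,s2,s3}  [seen]
{s0,s1,s2} --b--> {s0,s1,s2,s3}  [seen]
{s0,s1,s2} --c--> {s0,s2}  [new]
{s0,s3} --a--> {s0,s1,s2,s3}  [seen]
{s0,s3} --b--> {s1,s2,s3}  [seen]
{s0,s3} --c--> {s0,s1}  [new]
{s1,s2,s3} --a--> {s0,s2,s3}  [new]
{s1,s2,s3} --b--> {s0,s1,s2,s3}  [seen]
{s1,s2,s3} --c--> {s0,s1,s2}  [seen]
{s1} --a--> ∅  [new]
{s1} --b--> {s0,s1,s2,s3}  [seen]
{s1} --c--> ∅  [seen]
{s0,s2} --a--> {s0,s1,s2,s3}  [seen]
{s0,s2} --b--> {s3}  [seen]
{s0,s2} --c--> {s0,s2}  [seen]
{s0,s1} --a--> {s0,s1,s2,s3}  [seen]
{s0,s1} --b--> {s0,s1,s2,s3}  [seen]
{s0,s1} --c--> {s0}  [seen]
{s0,s2,s3} --a--> {s0,s1,s2,s3}  [seen]
{s0,s2,s3} --b--> {s1,s2,s3}  [seen]
{s0,s2,s3} --c--> {s0,s1,s2}  [seen]
∅ --a--> ∅  [seen]
∅ --b--> ∅  [seen]
∅ --c--> ∅  [seen]
Reachable DFA states: {s0}, {s0,s1,s2,s3}, {s3}, {s0,s1,s2}, {s0,s3}, {s1,s2,s3}, {s1}, {s0,s2}, {s0,s1}, {s0,s2,s3}, ∅.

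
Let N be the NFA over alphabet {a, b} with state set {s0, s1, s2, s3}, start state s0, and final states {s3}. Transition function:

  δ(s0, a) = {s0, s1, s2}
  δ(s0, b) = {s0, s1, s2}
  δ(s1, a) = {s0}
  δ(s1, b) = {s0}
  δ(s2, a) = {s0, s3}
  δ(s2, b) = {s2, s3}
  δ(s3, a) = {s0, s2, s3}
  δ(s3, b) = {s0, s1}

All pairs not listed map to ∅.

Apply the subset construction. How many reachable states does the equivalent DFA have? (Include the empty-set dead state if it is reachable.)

Start state of the DFA: {s0}.
{s0} --a--> {s0, s1, s2}  [new]
{s0} --b--> {s0, s1, s2}  [seen]
{s0, s1, s2} --a--> {s0, s1, s2, s3}  [new]
{s0, s1, s2} --b--> {s0, s1, s2, s3}  [seen]
{s0, s1, s2, s3} --a--> {s0, s1, s2, s3}  [seen]
{s0, s1, s2, s3} --b--> {s0, s1, s2, s3}  [seen]
Reachable DFA states: {s0}, {s0, s1, s2}, {s0, s1, s2, s3}.

3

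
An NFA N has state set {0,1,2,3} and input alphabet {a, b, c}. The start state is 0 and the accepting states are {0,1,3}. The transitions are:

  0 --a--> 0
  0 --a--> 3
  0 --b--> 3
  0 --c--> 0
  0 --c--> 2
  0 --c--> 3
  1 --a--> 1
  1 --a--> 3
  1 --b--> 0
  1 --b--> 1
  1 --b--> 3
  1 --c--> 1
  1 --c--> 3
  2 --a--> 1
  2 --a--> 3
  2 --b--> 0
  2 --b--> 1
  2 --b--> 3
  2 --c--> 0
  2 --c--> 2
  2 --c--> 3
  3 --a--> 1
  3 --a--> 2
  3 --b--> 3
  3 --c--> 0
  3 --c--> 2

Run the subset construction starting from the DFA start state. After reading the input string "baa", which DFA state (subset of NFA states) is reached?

Start: {0}.
δ(0,b) = {3}.
Union: {3}.
After b: {3}.
δ(3,a) = {1,2}.
Union: {1,2}.
After a: {1,2}.
δ(1,a) = {1,3}; δ(2,a) = {1,3}.
Union: {1,3}.
After a: {1,3}.

{1,3}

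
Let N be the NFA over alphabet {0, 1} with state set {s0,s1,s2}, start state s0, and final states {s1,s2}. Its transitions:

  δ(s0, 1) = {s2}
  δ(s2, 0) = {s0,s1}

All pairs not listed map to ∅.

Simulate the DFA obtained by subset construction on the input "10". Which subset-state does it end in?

Start: {s0}.
δ(s0,1) = {s2}.
Union: {s2}.
After 1: {s2}.
δ(s2,0) = {s0,s1}.
Union: {s0,s1}.
After 0: {s0,s1}.

{s0,s1}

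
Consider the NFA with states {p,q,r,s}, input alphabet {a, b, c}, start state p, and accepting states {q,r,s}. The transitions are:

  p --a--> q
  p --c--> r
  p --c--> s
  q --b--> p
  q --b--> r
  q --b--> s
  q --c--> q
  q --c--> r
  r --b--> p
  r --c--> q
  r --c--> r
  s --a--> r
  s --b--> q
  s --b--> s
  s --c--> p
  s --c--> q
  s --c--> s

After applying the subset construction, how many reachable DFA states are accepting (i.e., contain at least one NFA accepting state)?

7

Start state of the DFA: {p}.
{p} --a--> {q}  [new]
{p} --b--> ∅  [new]
{p} --c--> {r,s}  [new]
{q} --a--> ∅  [seen]
{q} --b--> {p,r,s}  [new]
{q} --c--> {q,r}  [new]
∅ --a--> ∅  [seen]
∅ --b--> ∅  [seen]
∅ --c--> ∅  [seen]
{r,s} --a--> {r}  [new]
{r,s} --b--> {p,q,s}  [new]
{r,s} --c--> {p,q,r,s}  [new]
{p,r,s} --a--> {q,r}  [seen]
{p,r,s} --b--> {p,q,s}  [seen]
{p,r,s} --c--> {p,q,r,s}  [seen]
{q,r} --a--> ∅  [seen]
{q,r} --b--> {p,r,s}  [seen]
{q,r} --c--> {q,r}  [seen]
{r} --a--> ∅  [seen]
{r} --b--> {p}  [seen]
{r} --c--> {q,r}  [seen]
{p,q,s} --a--> {q,r}  [seen]
{p,q,s} --b--> {p,q,r,s}  [seen]
{p,q,s} --c--> {p,q,r,s}  [seen]
{p,q,r,s} --a--> {q,r}  [seen]
{p,q,r,s} --b--> {p,q,r,s}  [seen]
{p,q,r,s} --c--> {p,q,r,s}  [seen]
Reachable DFA states: {p}, {q}, ∅, {r,s}, {p,r,s}, {q,r}, {r}, {p,q,s}, {p,q,r,s}.
Accepting DFA states (contain an NFA accepting state): {q}, {r,s}, {p,r,s}, {q,r}, {r}, {p,q,s}, {p,q,r,s}.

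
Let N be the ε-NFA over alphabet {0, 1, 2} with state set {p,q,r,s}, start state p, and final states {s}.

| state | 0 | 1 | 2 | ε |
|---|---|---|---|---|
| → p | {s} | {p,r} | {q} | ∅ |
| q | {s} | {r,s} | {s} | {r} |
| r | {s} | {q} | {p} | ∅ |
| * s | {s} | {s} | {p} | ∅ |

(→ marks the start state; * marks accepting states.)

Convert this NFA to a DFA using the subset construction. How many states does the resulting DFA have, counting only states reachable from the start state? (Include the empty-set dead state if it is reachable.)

9

Start state of the DFA: {p} (ε-closure of the NFA start).
{p} --0--> {s}  [new]
{p} --1--> {p,r}  [new]
{p} --2--> {q,r}  [new]
{s} --0--> {s}  [seen]
{s} --1--> {s}  [seen]
{s} --2--> {p}  [seen]
{p,r} --0--> {s}  [seen]
{p,r} --1--> {p,q,r}  [new]
{p,r} --2--> {p,q,r}  [seen]
{q,r} --0--> {s}  [seen]
{q,r} --1--> {q,r,s}  [new]
{q,r} --2--> {p,s}  [new]
{p,q,r} --0--> {s}  [seen]
{p,q,r} --1--> {p,q,r,s}  [new]
{p,q,r} --2--> {p,q,r,s}  [seen]
{q,r,s} --0--> {s}  [seen]
{q,r,s} --1--> {q,r,s}  [seen]
{q,r,s} --2--> {p,s}  [seen]
{p,s} --0--> {s}  [seen]
{p,s} --1--> {p,r,s}  [new]
{p,s} --2--> {p,q,r}  [seen]
{p,q,r,s} --0--> {s}  [seen]
{p,q,r,s} --1--> {p,q,r,s}  [seen]
{p,q,r,s} --2--> {p,q,r,s}  [seen]
{p,r,s} --0--> {s}  [seen]
{p,r,s} --1--> {p,q,r,s}  [seen]
{p,r,s} --2--> {p,q,r}  [seen]
Reachable DFA states: {p}, {s}, {p,r}, {q,r}, {p,q,r}, {q,r,s}, {p,s}, {p,q,r,s}, {p,r,s}.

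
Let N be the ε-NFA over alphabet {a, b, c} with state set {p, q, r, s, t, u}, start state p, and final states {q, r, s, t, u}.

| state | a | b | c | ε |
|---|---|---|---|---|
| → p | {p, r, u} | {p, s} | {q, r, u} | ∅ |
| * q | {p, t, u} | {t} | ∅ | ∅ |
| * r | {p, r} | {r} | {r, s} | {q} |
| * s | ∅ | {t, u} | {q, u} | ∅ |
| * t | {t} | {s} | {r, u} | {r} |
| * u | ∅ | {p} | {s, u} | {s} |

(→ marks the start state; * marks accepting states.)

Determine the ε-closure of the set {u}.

Begin with {u}.
u →ε {s}; add s.
ε-closure = {s, u}.

{s, u}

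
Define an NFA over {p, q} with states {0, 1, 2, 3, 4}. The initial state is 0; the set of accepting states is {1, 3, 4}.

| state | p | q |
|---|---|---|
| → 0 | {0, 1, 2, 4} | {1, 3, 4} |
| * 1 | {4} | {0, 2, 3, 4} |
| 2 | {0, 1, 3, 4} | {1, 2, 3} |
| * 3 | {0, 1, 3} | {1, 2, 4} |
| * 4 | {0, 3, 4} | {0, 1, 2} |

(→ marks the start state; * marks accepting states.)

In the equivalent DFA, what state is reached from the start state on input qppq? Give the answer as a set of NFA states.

Start: {0}.
δ(0,q) = {1, 3, 4}.
Union: {1, 3, 4}.
After q: {1, 3, 4}.
δ(1,p) = {4}; δ(3,p) = {0, 1, 3}; δ(4,p) = {0, 3, 4}.
Union: {0, 1, 3, 4}.
After p: {0, 1, 3, 4}.
δ(0,p) = {0, 1, 2, 4}; δ(1,p) = {4}; δ(3,p) = {0, 1, 3}; δ(4,p) = {0, 3, 4}.
Union: {0, 1, 2, 3, 4}.
After p: {0, 1, 2, 3, 4}.
δ(0,q) = {1, 3, 4}; δ(1,q) = {0, 2, 3, 4}; δ(2,q) = {1, 2, 3}; δ(3,q) = {1, 2, 4}; δ(4,q) = {0, 1, 2}.
Union: {0, 1, 2, 3, 4}.
After q: {0, 1, 2, 3, 4}.

{0, 1, 2, 3, 4}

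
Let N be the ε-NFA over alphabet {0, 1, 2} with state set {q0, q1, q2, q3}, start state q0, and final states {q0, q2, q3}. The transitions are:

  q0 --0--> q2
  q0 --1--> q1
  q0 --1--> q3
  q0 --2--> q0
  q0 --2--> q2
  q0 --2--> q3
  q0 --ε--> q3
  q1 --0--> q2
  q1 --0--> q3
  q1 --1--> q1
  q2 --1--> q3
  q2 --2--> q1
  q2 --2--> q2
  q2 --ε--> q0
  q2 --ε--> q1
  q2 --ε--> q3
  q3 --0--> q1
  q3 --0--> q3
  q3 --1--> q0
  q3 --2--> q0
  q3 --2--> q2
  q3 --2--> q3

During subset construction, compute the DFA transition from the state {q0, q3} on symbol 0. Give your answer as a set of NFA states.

{q0, q1, q2, q3}

δ(q0,0) = {q2}; δ(q3,0) = {q1, q3}.
Union: {q1, q2, q3}.
ε-closure gives {q0, q1, q2, q3}.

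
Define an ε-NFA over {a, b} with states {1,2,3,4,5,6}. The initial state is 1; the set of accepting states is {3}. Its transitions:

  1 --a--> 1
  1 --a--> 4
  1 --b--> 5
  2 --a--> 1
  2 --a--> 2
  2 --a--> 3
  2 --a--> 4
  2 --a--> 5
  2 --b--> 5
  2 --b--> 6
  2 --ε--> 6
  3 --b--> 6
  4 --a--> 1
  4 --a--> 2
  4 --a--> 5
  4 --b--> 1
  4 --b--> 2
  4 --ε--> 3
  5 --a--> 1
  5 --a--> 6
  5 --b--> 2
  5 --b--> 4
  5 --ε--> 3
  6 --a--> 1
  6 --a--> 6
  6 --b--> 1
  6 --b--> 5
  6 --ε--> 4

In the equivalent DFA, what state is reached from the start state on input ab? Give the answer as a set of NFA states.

Start: {1}.
δ(1,a) = {1,4}.
Union: {1,4}.
ε-closure gives {1,3,4}.
After a: {1,3,4}.
δ(1,b) = {5}; δ(3,b) = {6}; δ(4,b) = {1,2}.
Union: {1,2,5,6}.
ε-closure gives {1,2,3,4,5,6}.
After b: {1,2,3,4,5,6}.

{1,2,3,4,5,6}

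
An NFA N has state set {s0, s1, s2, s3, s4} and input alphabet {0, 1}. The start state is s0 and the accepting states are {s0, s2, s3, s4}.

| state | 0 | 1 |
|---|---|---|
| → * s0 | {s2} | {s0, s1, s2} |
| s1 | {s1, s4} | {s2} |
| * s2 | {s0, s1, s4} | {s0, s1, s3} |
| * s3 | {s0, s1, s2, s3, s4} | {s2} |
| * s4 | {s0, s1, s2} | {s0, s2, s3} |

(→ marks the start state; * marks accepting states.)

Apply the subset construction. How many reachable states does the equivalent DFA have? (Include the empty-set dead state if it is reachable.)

Start state of the DFA: {s0}.
{s0} --0--> {s2}  [new]
{s0} --1--> {s0, s1, s2}  [new]
{s2} --0--> {s0, s1, s4}  [new]
{s2} --1--> {s0, s1, s3}  [new]
{s0, s1, s2} --0--> {s0, s1, s2, s4}  [new]
{s0, s1, s2} --1--> {s0, s1, s2, s3}  [new]
{s0, s1, s4} --0--> {s0, s1, s2, s4}  [seen]
{s0, s1, s4} --1--> {s0, s1, s2, s3}  [seen]
{s0, s1, s3} --0--> {s0, s1, s2, s3, s4}  [new]
{s0, s1, s3} --1--> {s0, s1, s2}  [seen]
{s0, s1, s2, s4} --0--> {s0, s1, s2, s4}  [seen]
{s0, s1, s2, s4} --1--> {s0, s1, s2, s3}  [seen]
{s0, s1, s2, s3} --0--> {s0, s1, s2, s3, s4}  [seen]
{s0, s1, s2, s3} --1--> {s0, s1, s2, s3}  [seen]
{s0, s1, s2, s3, s4} --0--> {s0, s1, s2, s3, s4}  [seen]
{s0, s1, s2, s3, s4} --1--> {s0, s1, s2, s3}  [seen]
Reachable DFA states: {s0}, {s2}, {s0, s1, s2}, {s0, s1, s4}, {s0, s1, s3}, {s0, s1, s2, s4}, {s0, s1, s2, s3}, {s0, s1, s2, s3, s4}.

8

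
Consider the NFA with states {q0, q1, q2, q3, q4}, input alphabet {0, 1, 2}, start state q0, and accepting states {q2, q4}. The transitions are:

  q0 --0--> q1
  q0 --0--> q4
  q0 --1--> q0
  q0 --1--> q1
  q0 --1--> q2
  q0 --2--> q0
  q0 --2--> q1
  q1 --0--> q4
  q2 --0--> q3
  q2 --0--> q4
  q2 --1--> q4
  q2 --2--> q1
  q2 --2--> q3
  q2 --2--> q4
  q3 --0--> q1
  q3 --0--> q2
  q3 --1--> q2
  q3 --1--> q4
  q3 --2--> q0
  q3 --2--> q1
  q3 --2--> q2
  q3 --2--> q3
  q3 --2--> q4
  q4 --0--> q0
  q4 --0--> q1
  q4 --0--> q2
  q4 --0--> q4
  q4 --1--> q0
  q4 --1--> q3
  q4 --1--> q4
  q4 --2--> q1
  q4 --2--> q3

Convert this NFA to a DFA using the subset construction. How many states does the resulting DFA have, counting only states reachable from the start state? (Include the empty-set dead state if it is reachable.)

13

Start state of the DFA: {q0}.
{q0} --0--> {q1, q4}  [new]
{q0} --1--> {q0, q1, q2}  [new]
{q0} --2--> {q0, q1}  [new]
{q1, q4} --0--> {q0, q1, q2, q4}  [new]
{q1, q4} --1--> {q0, q3, q4}  [new]
{q1, q4} --2--> {q1, q3}  [new]
{q0, q1, q2} --0--> {q1, q3, q4}  [new]
{q0, q1, q2} --1--> {q0, q1, q2, q4}  [seen]
{q0, q1, q2} --2--> {q0, q1, q3, q4}  [new]
{q0, q1} --0--> {q1, q4}  [seen]
{q0, q1} --1--> {q0, q1, q2}  [seen]
{q0, q1} --2--> {q0, q1}  [seen]
{q0, q1, q2, q4} --0--> {q0, q1, q2, q3, q4}  [new]
{q0, q1, q2, q4} --1--> {q0, q1, q2, q3, q4}  [seen]
{q0, q1, q2, q4} --2--> {q0, q1, q3, q4}  [seen]
{q0, q3, q4} --0--> {q0, q1, q2, q4}  [seen]
{q0, q3, q4} --1--> {q0, q1, q2, q3, q4}  [seen]
{q0, q3, q4} --2--> {q0, q1, q2, q3, q4}  [seen]
{q1, q3} --0--> {q1, q2, q4}  [new]
{q1, q3} --1--> {q2, q4}  [new]
{q1, q3} --2--> {q0, q1, q2, q3, q4}  [seen]
{q1, q3, q4} --0--> {q0, q1, q2, q4}  [seen]
{q1, q3, q4} --1--> {q0, q2, q3, q4}  [new]
{q1, q3, q4} --2--> {q0, q1, q2, q3, q4}  [seen]
{q0, q1, q3, q4} --0--> {q0, q1, q2, q4}  [seen]
{q0, q1, q3, q4} --1--> {q0, q1, q2, q3, q4}  [seen]
{q0, q1, q3, q4} --2--> {q0, q1, q2, q3, q4}  [seen]
{q0, q1, q2, q3, q4} --0--> {q0, q1, q2, q3, q4}  [seen]
{q0, q1, q2, q3, q4} --1--> {q0, q1, q2, q3, q4}  [seen]
{q0, q1, q2, q3, q4} --2--> {q0, q1, q2, q3, q4}  [seen]
{q1, q2, q4} --0--> {q0, q1, q2, q3, q4}  [seen]
{q1, q2, q4} --1--> {q0, q3, q4}  [seen]
{q1, q2, q4} --2--> {q1, q3, q4}  [seen]
{q2, q4} --0--> {q0, q1, q2, q3, q4}  [seen]
{q2, q4} --1--> {q0, q3, q4}  [seen]
{q2, q4} --2--> {q1, q3, q4}  [seen]
{q0, q2, q3, q4} --0--> {q0, q1, q2, q3, q4}  [seen]
{q0, q2, q3, q4} --1--> {q0, q1, q2, q3, q4}  [seen]
{q0, q2, q3, q4} --2--> {q0, q1, q2, q3, q4}  [seen]
Reachable DFA states: {q0}, {q1, q4}, {q0, q1, q2}, {q0, q1}, {q0, q1, q2, q4}, {q0, q3, q4}, {q1, q3}, {q1, q3, q4}, {q0, q1, q3, q4}, {q0, q1, q2, q3, q4}, {q1, q2, q4}, {q2, q4}, {q0, q2, q3, q4}.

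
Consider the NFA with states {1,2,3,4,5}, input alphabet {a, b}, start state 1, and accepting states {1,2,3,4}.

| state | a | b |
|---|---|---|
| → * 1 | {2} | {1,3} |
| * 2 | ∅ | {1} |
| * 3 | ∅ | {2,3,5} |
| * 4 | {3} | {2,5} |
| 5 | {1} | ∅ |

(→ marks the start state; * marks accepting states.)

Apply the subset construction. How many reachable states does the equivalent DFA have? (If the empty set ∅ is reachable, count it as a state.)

6

Start state of the DFA: {1}.
{1} --a--> {2}  [new]
{1} --b--> {1,3}  [new]
{2} --a--> ∅  [new]
{2} --b--> {1}  [seen]
{1,3} --a--> {2}  [seen]
{1,3} --b--> {1,2,3,5}  [new]
∅ --a--> ∅  [seen]
∅ --b--> ∅  [seen]
{1,2,3,5} --a--> {1,2}  [new]
{1,2,3,5} --b--> {1,2,3,5}  [seen]
{1,2} --a--> {2}  [seen]
{1,2} --b--> {1,3}  [seen]
Reachable DFA states: {1}, {2}, {1,3}, ∅, {1,2,3,5}, {1,2}.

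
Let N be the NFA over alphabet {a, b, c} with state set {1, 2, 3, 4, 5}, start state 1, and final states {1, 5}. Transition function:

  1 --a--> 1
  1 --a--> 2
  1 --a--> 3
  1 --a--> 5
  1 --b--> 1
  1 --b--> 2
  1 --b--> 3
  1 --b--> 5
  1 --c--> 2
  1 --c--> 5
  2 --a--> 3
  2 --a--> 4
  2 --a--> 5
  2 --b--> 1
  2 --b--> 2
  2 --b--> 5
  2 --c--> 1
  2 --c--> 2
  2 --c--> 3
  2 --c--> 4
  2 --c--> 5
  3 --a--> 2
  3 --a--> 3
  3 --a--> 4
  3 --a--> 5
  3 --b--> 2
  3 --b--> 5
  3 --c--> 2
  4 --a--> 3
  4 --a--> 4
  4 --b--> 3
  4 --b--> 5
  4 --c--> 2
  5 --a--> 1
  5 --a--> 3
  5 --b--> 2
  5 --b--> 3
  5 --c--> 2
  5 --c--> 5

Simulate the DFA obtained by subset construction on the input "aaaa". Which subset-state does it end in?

Start: {1}.
δ(1,a) = {1, 2, 3, 5}.
Union: {1, 2, 3, 5}.
After a: {1, 2, 3, 5}.
δ(1,a) = {1, 2, 3, 5}; δ(2,a) = {3, 4, 5}; δ(3,a) = {2, 3, 4, 5}; δ(5,a) = {1, 3}.
Union: {1, 2, 3, 4, 5}.
After a: {1, 2, 3, 4, 5}.
δ(1,a) = {1, 2, 3, 5}; δ(2,a) = {3, 4, 5}; δ(3,a) = {2, 3, 4, 5}; δ(4,a) = {3, 4}; δ(5,a) = {1, 3}.
Union: {1, 2, 3, 4, 5}.
After a: {1, 2, 3, 4, 5}.
δ(1,a) = {1, 2, 3, 5}; δ(2,a) = {3, 4, 5}; δ(3,a) = {2, 3, 4, 5}; δ(4,a) = {3, 4}; δ(5,a) = {1, 3}.
Union: {1, 2, 3, 4, 5}.
After a: {1, 2, 3, 4, 5}.

{1, 2, 3, 4, 5}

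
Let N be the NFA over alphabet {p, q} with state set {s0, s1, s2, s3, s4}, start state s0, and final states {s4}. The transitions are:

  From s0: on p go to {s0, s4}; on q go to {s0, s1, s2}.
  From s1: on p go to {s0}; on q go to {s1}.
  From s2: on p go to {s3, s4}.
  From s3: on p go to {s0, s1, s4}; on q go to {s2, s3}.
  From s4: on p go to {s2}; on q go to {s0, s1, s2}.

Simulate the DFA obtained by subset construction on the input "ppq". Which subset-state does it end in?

Start: {s0}.
δ(s0,p) = {s0, s4}.
Union: {s0, s4}.
After p: {s0, s4}.
δ(s0,p) = {s0, s4}; δ(s4,p) = {s2}.
Union: {s0, s2, s4}.
After p: {s0, s2, s4}.
δ(s0,q) = {s0, s1, s2}; δ(s2,q) = ∅; δ(s4,q) = {s0, s1, s2}.
Union: {s0, s1, s2}.
After q: {s0, s1, s2}.

{s0, s1, s2}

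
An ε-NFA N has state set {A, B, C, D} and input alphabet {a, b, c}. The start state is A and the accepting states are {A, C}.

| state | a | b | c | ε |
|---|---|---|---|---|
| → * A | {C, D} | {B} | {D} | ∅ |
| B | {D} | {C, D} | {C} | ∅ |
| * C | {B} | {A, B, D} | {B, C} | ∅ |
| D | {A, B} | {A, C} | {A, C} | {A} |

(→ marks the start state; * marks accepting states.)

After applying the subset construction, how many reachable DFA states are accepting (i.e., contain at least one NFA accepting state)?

8

Start state of the DFA: {A} (ε-closure of the NFA start).
{A} --a--> {A, C, D}  [new]
{A} --b--> {B}  [new]
{A} --c--> {A, D}  [new]
{A, C, D} --a--> {A, B, C, D}  [new]
{A, C, D} --b--> {A, B, C, D}  [seen]
{A, C, D} --c--> {A, B, C, D}  [seen]
{B} --a--> {A, D}  [seen]
{B} --b--> {A, C, D}  [seen]
{B} --c--> {C}  [new]
{A, D} --a--> {A, B, C, D}  [seen]
{A, D} --b--> {A, B, C}  [new]
{A, D} --c--> {A, C, D}  [seen]
{A, B, C, D} --a--> {A, B, C, D}  [seen]
{A, B, C, D} --b--> {A, B, C, D}  [seen]
{A, B, C, D} --c--> {A, B, C, D}  [seen]
{C} --a--> {B}  [seen]
{C} --b--> {A, B, D}  [new]
{C} --c--> {B, C}  [new]
{A, B, C} --a--> {A, B, C, D}  [seen]
{A, B, C} --b--> {A, B, C, D}  [seen]
{A, B, C} --c--> {A, B, C, D}  [seen]
{A, B, D} --a--> {A, B, C, D}  [seen]
{A, B, D} --b--> {A, B, C, D}  [seen]
{A, B, D} --c--> {A, C, D}  [seen]
{B, C} --a--> {A, B, D}  [seen]
{B, C} --b--> {A, B, C, D}  [seen]
{B, C} --c--> {B, C}  [seen]
Reachable DFA states: {A}, {A, C, D}, {B}, {A, D}, {A, B, C, D}, {C}, {A, B, C}, {A, B, D}, {B, C}.
Accepting DFA states (contain an NFA accepting state): {A}, {A, C, D}, {A, D}, {A, B, C, D}, {C}, {A, B, C}, {A, B, D}, {B, C}.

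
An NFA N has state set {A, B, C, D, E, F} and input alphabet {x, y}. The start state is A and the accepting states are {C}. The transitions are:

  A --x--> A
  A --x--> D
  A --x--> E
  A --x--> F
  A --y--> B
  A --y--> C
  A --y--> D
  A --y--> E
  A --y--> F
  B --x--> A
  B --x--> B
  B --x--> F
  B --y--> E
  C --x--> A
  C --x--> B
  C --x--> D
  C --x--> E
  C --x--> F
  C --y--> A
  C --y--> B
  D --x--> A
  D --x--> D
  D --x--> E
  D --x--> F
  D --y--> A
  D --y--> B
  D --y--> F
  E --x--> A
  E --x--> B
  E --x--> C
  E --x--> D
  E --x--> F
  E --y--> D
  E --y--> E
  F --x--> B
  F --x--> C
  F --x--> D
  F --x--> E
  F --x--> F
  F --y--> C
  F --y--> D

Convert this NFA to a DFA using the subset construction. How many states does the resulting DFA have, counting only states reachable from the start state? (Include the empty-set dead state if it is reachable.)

Start state of the DFA: {A}.
{A} --x--> {A, D, E, F}  [new]
{A} --y--> {B, C, D, E, F}  [new]
{A, D, E, F} --x--> {A, B, C, D, E, F}  [new]
{A, D, E, F} --y--> {A, B, C, D, E, F}  [seen]
{B, C, D, E, F} --x--> {A, B, C, D, E, F}  [seen]
{B, C, D, E, F} --y--> {A, B, C, D, E, F}  [seen]
{A, B, C, D, E, F} --x--> {A, B, C, D, E, F}  [seen]
{A, B, C, D, E, F} --y--> {A, B, C, D, E, F}  [seen]
Reachable DFA states: {A}, {A, D, E, F}, {B, C, D, E, F}, {A, B, C, D, E, F}.

4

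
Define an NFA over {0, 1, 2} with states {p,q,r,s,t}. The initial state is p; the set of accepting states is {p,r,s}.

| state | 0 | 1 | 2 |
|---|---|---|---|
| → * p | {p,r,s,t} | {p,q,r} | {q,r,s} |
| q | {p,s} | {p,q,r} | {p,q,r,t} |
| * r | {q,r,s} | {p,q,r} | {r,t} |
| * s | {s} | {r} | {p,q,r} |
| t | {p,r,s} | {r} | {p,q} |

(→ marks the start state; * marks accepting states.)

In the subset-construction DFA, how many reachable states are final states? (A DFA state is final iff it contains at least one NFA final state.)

7

Start state of the DFA: {p}.
{p} --0--> {p,r,s,t}  [new]
{p} --1--> {p,q,r}  [new]
{p} --2--> {q,r,s}  [new]
{p,r,s,t} --0--> {p,q,r,s,t}  [new]
{p,r,s,t} --1--> {p,q,r}  [seen]
{p,r,s,t} --2--> {p,q,r,s,t}  [seen]
{p,q,r} --0--> {p,q,r,s,t}  [seen]
{p,q,r} --1--> {p,q,r}  [seen]
{p,q,r} --2--> {p,q,r,s,t}  [seen]
{q,r,s} --0--> {p,q,r,s}  [new]
{q,r,s} --1--> {p,q,r}  [seen]
{q,r,s} --2--> {p,q,r,t}  [new]
{p,q,r,s,t} --0--> {p,q,r,s,t}  [seen]
{p,q,r,s,t} --1--> {p,q,r}  [seen]
{p,q,r,s,t} --2--> {p,q,r,s,t}  [seen]
{p,q,r,s} --0--> {p,q,r,s,t}  [seen]
{p,q,r,s} --1--> {p,q,r}  [seen]
{p,q,r,s} --2--> {p,q,r,s,t}  [seen]
{p,q,r,t} --0--> {p,q,r,s,t}  [seen]
{p,q,r,t} --1--> {p,q,r}  [seen]
{p,q,r,t} --2--> {p,q,r,s,t}  [seen]
Reachable DFA states: {p}, {p,r,s,t}, {p,q,r}, {q,r,s}, {p,q,r,s,t}, {p,q,r,s}, {p,q,r,t}.
Accepting DFA states (contain an NFA accepting state): {p}, {p,r,s,t}, {p,q,r}, {q,r,s}, {p,q,r,s,t}, {p,q,r,s}, {p,q,r,t}.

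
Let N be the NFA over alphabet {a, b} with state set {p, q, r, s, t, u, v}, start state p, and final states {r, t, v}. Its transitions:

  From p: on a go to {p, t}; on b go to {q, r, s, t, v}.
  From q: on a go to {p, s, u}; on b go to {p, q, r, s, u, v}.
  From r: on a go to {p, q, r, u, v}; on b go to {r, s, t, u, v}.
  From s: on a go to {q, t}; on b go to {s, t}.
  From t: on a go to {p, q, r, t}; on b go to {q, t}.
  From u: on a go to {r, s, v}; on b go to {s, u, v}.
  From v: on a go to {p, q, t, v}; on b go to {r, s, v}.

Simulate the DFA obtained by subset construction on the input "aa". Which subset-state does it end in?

Start: {p}.
δ(p,a) = {p, t}.
Union: {p, t}.
After a: {p, t}.
δ(p,a) = {p, t}; δ(t,a) = {p, q, r, t}.
Union: {p, q, r, t}.
After a: {p, q, r, t}.

{p, q, r, t}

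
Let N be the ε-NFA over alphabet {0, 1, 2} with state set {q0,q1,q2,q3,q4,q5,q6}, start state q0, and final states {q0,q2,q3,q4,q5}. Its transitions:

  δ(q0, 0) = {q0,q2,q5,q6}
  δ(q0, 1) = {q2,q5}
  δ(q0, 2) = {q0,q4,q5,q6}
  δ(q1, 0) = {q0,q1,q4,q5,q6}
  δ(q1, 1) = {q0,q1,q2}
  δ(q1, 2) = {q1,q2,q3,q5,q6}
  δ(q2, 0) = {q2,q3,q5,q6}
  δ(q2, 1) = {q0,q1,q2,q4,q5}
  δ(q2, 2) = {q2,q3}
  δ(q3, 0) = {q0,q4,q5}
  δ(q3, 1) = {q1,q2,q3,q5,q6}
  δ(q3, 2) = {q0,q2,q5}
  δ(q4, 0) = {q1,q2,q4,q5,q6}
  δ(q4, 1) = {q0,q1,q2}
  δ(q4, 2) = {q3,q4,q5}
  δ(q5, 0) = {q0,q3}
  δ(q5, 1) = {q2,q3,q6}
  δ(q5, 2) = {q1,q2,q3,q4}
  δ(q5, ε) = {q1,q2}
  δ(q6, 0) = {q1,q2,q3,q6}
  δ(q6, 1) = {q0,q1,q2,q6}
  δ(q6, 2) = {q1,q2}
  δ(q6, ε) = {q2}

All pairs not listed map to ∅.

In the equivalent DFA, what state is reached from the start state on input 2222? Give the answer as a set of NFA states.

Start: {q0}.
δ(q0,2) = {q0,q4,q5,q6}.
Union: {q0,q4,q5,q6}.
ε-closure gives {q0,q1,q2,q4,q5,q6}.
After 2: {q0,q1,q2,q4,q5,q6}.
δ(q0,2) = {q0,q4,q5,q6}; δ(q1,2) = {q1,q2,q3,q5,q6}; δ(q2,2) = {q2,q3}; δ(q4,2) = {q3,q4,q5}; δ(q5,2) = {q1,q2,q3,q4}; δ(q6,2) = {q1,q2}.
Union: {q0,q1,q2,q3,q4,q5,q6}.
After 2: {q0,q1,q2,q3,q4,q5,q6}.
δ(q0,2) = {q0,q4,q5,q6}; δ(q1,2) = {q1,q2,q3,q5,q6}; δ(q2,2) = {q2,q3}; δ(q3,2) = {q0,q2,q5}; δ(q4,2) = {q3,q4,q5}; δ(q5,2) = {q1,q2,q3,q4}; δ(q6,2) = {q1,q2}.
Union: {q0,q1,q2,q3,q4,q5,q6}.
After 2: {q0,q1,q2,q3,q4,q5,q6}.
δ(q0,2) = {q0,q4,q5,q6}; δ(q1,2) = {q1,q2,q3,q5,q6}; δ(q2,2) = {q2,q3}; δ(q3,2) = {q0,q2,q5}; δ(q4,2) = {q3,q4,q5}; δ(q5,2) = {q1,q2,q3,q4}; δ(q6,2) = {q1,q2}.
Union: {q0,q1,q2,q3,q4,q5,q6}.
After 2: {q0,q1,q2,q3,q4,q5,q6}.

{q0,q1,q2,q3,q4,q5,q6}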